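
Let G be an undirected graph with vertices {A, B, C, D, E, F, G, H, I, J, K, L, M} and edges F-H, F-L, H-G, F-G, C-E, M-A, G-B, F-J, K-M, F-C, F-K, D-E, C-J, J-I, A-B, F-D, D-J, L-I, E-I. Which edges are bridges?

The edges on the cycle F-D-E-C-F are not bridges since each lies on that cycle.
Every edge lies on some cycle, so there are no bridges.

none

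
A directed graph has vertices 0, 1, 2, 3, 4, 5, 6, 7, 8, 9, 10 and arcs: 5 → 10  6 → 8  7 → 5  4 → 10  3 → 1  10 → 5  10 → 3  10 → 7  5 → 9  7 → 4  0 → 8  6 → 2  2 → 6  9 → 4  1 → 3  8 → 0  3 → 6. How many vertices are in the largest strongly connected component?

{4, 5, 7, 9, 10} are all mutually reachable — one SCC of size 5.
{0, 8} are all mutually reachable — one SCC of size 2.
{2, 6} are all mutually reachable — one SCC of size 2.
{1, 3} are all mutually reachable — one SCC of size 2.
The largest has 5 vertices.

5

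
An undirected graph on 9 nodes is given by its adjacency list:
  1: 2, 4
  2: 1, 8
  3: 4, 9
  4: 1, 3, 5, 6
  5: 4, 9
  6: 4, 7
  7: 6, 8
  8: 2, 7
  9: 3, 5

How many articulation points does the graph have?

Removing 4 increases the component count from 1 to 2, so 4 is a cut vertex.
By contrast removing 6 leaves 1 component; it is not a cut vertex. No other vertex is a cut vertex either.

1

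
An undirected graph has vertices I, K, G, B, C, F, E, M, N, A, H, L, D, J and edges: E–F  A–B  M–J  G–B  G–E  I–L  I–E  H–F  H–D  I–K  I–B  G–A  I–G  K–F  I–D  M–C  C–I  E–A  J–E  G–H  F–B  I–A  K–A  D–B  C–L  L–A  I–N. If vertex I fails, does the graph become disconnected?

Deleting I raises the number of components from 1 to 2, so I is a cut vertex.

Yes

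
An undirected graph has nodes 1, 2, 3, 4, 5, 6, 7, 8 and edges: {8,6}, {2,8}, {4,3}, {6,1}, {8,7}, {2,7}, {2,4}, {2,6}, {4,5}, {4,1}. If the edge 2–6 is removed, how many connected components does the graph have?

2 and 6 are still connected via 2-8-6, so the component count stays at 1.

1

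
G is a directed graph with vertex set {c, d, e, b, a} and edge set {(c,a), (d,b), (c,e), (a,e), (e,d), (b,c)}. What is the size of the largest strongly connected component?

{a, b, c, d, e} are all mutually reachable — one SCC of size 5.
The largest has 5 vertices.

5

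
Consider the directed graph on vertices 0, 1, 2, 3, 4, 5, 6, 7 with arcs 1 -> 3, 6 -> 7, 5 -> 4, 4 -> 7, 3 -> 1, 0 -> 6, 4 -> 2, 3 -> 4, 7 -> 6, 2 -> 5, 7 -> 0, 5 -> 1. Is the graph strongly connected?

There is no directed path from 0 to 5, so the graph is not strongly connected.

No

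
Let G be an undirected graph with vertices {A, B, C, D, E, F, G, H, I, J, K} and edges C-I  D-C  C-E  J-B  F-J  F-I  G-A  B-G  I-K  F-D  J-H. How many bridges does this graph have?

7

The edges on the cycle F-D-C-I-F are not bridges since each lies on that cycle.
But removing J-H disconnects J from H; removing G-A disconnects G from A; removing C-E disconnects C from E; removing F-J disconnects F from J — these are bridges.
In total 7 edges are bridges.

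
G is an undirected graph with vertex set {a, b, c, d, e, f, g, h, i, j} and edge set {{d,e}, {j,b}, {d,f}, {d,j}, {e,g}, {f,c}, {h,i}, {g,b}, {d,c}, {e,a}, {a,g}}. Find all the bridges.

The edges on the cycle d-f-c-d are not bridges since each lies on that cycle.
But removing h - i disconnects h from i — this is a bridge.

h-i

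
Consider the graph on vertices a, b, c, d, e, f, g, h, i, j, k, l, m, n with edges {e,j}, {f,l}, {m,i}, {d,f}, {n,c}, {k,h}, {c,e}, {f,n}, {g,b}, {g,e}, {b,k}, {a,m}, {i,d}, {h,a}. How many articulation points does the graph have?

Removing e increases the component count from 1 to 2, so e is a cut vertex.
Removing f increases the component count from 1 to 2, so f is a cut vertex.
By contrast removing n leaves 1 component; it is not a cut vertex. No other vertex is a cut vertex either.

2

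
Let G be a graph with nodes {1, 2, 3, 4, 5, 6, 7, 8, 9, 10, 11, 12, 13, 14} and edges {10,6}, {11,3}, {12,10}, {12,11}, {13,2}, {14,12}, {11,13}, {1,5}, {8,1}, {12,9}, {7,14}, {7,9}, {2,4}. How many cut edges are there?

9

The edges on the cycle 7-14-12-9-7 are not bridges since each lies on that cycle.
But removing 3 - 11 disconnects 3 from 11; removing 8 - 1 disconnects 8 from 1; removing 12 - 10 disconnects 12 from 10; removing 11 - 13 disconnects 11 from 13 — these are bridges.
In total 9 edges are bridges.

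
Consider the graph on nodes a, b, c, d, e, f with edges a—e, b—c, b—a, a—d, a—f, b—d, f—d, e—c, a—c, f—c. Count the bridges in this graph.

The edges on the cycle a-e-c-f-a are not bridges since each lies on that cycle.
Every edge lies on some cycle, so there are no bridges.

0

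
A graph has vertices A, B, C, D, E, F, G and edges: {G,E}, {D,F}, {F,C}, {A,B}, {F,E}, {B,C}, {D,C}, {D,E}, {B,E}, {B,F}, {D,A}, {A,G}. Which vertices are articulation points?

none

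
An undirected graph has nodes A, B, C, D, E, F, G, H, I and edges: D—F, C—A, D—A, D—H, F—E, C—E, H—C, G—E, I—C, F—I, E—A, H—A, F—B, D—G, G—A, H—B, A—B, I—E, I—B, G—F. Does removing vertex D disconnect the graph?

No

Deleting D leaves 1 component (was 1) (its neighbors A, F, G, H remain connected to each other), so D is not a cut vertex.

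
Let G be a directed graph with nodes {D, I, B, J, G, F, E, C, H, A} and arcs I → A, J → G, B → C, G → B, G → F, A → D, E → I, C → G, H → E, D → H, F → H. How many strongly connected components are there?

{A, D, E, H, I} are all mutually reachable — one SCC of size 5.
{B, C, G} are all mutually reachable — one SCC of size 3.
{J} is an SCC by itself.
{F} is an SCC by itself.
That gives 4 strongly connected components.

4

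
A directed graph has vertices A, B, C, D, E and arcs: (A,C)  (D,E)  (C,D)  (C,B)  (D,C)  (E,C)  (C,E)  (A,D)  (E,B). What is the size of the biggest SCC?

{C, D, E} are all mutually reachable — one SCC of size 3.
{B} is an SCC by itself.
{A} is an SCC by itself.
The largest has 3 vertices.

3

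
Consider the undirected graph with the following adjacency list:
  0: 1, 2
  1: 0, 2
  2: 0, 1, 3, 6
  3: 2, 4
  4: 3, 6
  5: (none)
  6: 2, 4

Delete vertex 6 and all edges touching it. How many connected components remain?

With 6 gone, the remaining components are: {5}; {0, 1, 2, 3, 4}.
That is 2 components.

2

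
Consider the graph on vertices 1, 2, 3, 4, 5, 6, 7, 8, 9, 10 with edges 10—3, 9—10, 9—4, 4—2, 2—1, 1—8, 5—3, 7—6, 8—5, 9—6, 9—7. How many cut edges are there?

0

The edges on the cycle 9-7-6-9 are not bridges since each lies on that cycle.
Every edge lies on some cycle, so there are no bridges.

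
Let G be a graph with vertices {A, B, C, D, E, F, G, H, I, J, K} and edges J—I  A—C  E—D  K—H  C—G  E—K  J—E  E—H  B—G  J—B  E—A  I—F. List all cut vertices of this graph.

Removing E increases the component count from 1 to 3, so E is a cut vertex.
Removing I increases the component count from 1 to 2, so I is a cut vertex.
Removing J increases the component count from 1 to 2, so J is a cut vertex.
By contrast removing H leaves 1 component; it is not a cut vertex. No other vertex is a cut vertex either.

E, I, J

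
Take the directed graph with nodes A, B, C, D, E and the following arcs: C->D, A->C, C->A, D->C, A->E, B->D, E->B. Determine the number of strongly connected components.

{A, B, C, D, E} are all mutually reachable — one SCC of size 5.
That gives 1 strongly connected component.

1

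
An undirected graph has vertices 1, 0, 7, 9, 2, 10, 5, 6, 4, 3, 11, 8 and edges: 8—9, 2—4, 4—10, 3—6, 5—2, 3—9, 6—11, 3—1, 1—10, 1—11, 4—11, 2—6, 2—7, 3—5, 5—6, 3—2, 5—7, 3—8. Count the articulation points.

Removing 3 increases the component count from 2 to 3, so 3 is a cut vertex.
By contrast removing 10 leaves 2 components; it is not a cut vertex. No other vertex is a cut vertex either.

1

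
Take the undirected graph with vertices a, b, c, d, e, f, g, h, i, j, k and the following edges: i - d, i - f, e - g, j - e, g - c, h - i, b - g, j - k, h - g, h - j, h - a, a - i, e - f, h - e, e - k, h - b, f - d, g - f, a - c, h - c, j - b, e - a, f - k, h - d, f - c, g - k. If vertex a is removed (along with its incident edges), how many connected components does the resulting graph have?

1

With a gone, the remaining components are: {b, c, d, e, f, g, h, i, j, k}.
That is 1 component.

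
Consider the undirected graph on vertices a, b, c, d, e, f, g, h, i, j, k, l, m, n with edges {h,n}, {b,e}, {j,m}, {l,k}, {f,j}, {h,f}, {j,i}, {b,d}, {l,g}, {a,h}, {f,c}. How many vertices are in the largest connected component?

8

Starting from b we can reach b, d, e. That is one component of size 3.
Starting from g we can reach g, k, l. That is one component of size 3.
Starting from a we can reach a, c, f, h, i, j, m, n. That is one component of size 8.
The largest has 8 vertices.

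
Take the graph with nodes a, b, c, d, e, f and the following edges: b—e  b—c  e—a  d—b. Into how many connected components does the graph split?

2

f is isolated — a component by itself.
Starting from a we can reach a, b, c, d, e. That is one component of size 5.
Total: 2 components.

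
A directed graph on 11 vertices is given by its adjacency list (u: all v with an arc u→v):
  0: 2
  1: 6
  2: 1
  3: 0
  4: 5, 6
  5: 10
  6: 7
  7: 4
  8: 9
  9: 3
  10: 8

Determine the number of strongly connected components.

1

{0, 1, 2, 3, 4, 5, 6, 7, 8, 9, 10} are all mutually reachable — one SCC of size 11.
That gives 1 strongly connected component.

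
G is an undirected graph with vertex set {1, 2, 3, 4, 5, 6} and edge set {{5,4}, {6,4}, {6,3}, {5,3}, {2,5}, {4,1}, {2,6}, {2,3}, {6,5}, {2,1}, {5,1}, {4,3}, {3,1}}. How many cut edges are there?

0

The edges on the cycle 6-5-1-4-6 are not bridges since each lies on that cycle.
Every edge lies on some cycle, so there are no bridges.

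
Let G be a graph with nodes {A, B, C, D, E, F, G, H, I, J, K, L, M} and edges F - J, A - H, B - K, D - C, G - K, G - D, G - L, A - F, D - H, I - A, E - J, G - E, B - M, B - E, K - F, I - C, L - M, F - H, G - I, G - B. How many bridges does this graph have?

0

The edges on the cycle G-D-C-I-G are not bridges since each lies on that cycle.
Every edge lies on some cycle, so there are no bridges.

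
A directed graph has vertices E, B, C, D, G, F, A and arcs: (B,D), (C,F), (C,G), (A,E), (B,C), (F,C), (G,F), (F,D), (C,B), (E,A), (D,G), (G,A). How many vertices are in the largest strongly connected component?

{B, C, D, F, G} are all mutually reachable — one SCC of size 5.
{A, E} are all mutually reachable — one SCC of size 2.
The largest has 5 vertices.

5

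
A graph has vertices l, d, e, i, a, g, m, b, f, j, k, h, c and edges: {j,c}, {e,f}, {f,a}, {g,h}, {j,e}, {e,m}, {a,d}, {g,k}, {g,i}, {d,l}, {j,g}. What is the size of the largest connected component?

12

b is isolated — a component by itself.
Starting from a we can reach a, c, d, e, f, g, h, i, j, k, l, m. That is one component of size 12.
The largest has 12 vertices.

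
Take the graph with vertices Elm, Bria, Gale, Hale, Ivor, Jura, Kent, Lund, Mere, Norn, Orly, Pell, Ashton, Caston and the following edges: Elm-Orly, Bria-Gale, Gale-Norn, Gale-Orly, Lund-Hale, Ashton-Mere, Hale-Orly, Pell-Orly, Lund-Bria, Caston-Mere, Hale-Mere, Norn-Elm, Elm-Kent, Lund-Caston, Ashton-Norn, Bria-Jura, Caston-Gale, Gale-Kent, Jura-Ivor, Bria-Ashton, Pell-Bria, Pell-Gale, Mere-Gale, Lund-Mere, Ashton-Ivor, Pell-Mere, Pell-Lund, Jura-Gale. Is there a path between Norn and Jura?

From Norn we can reach Elm, Bria, Gale, Hale, Ivor, Jura, Kent, Lund, Mere, Norn, Orly, Pell, Ashton, Caston, which includes Jura.

Yes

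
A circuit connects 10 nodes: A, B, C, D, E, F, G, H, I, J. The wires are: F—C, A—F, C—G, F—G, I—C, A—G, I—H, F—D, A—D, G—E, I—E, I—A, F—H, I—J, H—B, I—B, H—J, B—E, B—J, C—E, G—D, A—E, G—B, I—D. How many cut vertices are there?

0

Removing C, for instance, still leaves 1 component. No single vertex removal increases the component count — the graph has no articulation points.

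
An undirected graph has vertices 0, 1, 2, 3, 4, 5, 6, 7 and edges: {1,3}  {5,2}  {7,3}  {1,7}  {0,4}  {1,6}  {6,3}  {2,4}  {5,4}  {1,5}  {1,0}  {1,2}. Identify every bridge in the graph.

none

The edges on the cycle 1-0-4-2-1 are not bridges since each lies on that cycle.
Every edge lies on some cycle, so there are no bridges.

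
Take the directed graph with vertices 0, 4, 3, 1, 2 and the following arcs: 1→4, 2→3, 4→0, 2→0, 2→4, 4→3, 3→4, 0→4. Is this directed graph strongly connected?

No

There is no directed path from 4 to 1, so the graph is not strongly connected.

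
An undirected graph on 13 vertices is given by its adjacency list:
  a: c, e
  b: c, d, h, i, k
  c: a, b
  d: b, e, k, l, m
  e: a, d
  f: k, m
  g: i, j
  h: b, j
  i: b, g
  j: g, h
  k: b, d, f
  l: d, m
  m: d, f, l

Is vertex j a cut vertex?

No

Deleting j leaves 1 component (was 1) (its neighbors g, h remain connected to each other), so j is not a cut vertex.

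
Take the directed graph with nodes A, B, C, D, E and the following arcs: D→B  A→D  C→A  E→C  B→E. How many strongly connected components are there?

{A, B, C, D, E} are all mutually reachable — one SCC of size 5.
That gives 1 strongly connected component.

1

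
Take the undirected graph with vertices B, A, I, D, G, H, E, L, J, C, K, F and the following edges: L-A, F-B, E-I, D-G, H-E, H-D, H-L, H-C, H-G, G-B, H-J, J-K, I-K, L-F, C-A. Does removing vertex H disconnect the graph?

Deleting H raises the number of components from 1 to 2, so H is a cut vertex.

Yes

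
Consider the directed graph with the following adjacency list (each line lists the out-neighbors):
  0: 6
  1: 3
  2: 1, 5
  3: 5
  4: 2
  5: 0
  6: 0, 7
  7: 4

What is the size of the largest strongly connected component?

8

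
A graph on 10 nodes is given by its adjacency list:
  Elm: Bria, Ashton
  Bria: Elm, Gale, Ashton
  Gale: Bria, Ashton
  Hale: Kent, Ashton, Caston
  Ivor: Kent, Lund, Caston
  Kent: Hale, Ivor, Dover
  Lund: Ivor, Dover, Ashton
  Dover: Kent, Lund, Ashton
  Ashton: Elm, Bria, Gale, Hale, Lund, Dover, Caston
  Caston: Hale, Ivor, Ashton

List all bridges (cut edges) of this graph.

none

The edges on the cycle Ashton-Gale-Bria-Ashton are not bridges since each lies on that cycle.
Every edge lies on some cycle, so there are no bridges.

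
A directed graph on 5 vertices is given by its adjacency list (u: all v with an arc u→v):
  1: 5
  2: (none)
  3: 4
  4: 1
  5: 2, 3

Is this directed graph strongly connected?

No

There is no directed path from 2 to 5, so the graph is not strongly connected.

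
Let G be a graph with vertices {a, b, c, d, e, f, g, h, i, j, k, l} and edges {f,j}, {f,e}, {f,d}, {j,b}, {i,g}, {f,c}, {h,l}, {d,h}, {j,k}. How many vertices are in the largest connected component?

9

a is isolated — a component by itself.
Starting from g we can reach g, i. That is one component of size 2.
Starting from b we can reach b, c, d, e, f, h, j, k, l. That is one component of size 9.
The largest has 9 vertices.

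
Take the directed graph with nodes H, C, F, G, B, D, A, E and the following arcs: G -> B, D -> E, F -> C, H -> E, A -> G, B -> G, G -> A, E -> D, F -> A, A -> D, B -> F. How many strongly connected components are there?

4

{A, B, F, G} are all mutually reachable — one SCC of size 4.
{D, E} are all mutually reachable — one SCC of size 2.
{C} is an SCC by itself.
{H} is an SCC by itself.
That gives 4 strongly connected components.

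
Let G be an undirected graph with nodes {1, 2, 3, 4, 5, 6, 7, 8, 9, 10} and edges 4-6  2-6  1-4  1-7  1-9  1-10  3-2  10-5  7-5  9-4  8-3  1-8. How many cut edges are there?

0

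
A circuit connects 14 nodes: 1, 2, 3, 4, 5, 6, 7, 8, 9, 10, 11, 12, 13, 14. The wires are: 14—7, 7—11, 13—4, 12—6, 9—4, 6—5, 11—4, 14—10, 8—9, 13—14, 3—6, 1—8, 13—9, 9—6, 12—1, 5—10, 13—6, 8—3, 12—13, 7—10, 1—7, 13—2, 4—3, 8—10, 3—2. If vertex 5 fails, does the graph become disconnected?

Deleting 5 leaves 1 component (was 1) (its neighbors 6, 10 remain connected to each other), so 5 is not a cut vertex.

No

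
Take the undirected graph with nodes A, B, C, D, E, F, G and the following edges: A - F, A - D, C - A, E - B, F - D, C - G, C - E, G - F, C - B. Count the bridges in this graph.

0

The edges on the cycle C-E-B-C are not bridges since each lies on that cycle.
Every edge lies on some cycle, so there are no bridges.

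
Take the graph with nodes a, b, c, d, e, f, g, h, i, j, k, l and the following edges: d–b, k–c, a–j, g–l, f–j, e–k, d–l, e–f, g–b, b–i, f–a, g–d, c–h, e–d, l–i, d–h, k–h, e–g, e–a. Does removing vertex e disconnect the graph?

Yes

Deleting e raises the number of components from 1 to 2, so e is a cut vertex.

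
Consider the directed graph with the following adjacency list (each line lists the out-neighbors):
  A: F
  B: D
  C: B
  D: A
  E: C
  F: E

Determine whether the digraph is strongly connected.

From D we can reach every vertex (A, B, C, D, E, F), and every vertex can reach D (A, B, C, D, E, F). So the whole graph is one strongly connected component.

Yes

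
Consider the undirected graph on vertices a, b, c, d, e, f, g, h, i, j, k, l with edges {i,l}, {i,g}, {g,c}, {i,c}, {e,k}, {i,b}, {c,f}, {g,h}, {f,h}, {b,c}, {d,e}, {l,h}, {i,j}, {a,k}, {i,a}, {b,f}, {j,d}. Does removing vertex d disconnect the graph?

Deleting d leaves 1 component (was 1) (its neighbors e, j remain connected to each other), so d is not a cut vertex.

No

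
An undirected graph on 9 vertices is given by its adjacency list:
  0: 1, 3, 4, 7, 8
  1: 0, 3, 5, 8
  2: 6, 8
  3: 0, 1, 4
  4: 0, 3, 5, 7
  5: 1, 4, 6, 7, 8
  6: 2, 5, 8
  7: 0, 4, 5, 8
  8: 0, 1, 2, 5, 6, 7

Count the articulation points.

Removing 3, for instance, still leaves 1 component. No single vertex removal increases the component count — the graph has no articulation points.

0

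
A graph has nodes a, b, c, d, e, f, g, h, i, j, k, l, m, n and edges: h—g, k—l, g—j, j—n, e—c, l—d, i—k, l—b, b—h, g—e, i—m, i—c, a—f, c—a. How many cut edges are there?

6

The edges on the cycle i-k-l-b-h-g-e-c-i are not bridges since each lies on that cycle.
But removing i—m disconnects i from m; removing j—n disconnects j from n; removing a—c disconnects a from c; removing a—f disconnects a from f — these are bridges.
In total 6 edges are bridges.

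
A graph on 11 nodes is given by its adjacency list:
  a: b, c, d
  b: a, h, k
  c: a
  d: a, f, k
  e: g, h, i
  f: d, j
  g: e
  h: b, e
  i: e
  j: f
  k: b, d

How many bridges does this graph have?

The edges on the cycle d-a-b-k-d are not bridges since each lies on that cycle.
But removing j-f disconnects j from f; removing b-h disconnects b from h; removing h-e disconnects h from e; removing d-f disconnects d from f — these are bridges.
In total 7 edges are bridges.

7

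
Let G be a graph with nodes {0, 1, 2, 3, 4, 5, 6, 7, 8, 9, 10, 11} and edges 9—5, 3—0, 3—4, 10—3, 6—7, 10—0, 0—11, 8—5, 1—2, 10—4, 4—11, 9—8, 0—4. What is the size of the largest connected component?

5

Starting from 6 we can reach 6, 7. That is one component of size 2.
Starting from 1 we can reach 1, 2. That is one component of size 2.
Starting from 5 we can reach 5, 8, 9. That is one component of size 3.
Starting from 0 we can reach 0, 3, 4, 10, 11. That is one component of size 5.
The largest has 5 vertices.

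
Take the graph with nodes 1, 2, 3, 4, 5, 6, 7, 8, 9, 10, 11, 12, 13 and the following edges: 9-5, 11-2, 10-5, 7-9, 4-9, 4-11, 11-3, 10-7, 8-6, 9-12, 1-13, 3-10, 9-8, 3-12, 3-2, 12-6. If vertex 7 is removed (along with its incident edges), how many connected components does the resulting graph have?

With 7 gone, the remaining components are: {1, 13}; {2, 3, 4, 5, 6, 8, 9, 10, 11, 12}.
That is 2 components.

2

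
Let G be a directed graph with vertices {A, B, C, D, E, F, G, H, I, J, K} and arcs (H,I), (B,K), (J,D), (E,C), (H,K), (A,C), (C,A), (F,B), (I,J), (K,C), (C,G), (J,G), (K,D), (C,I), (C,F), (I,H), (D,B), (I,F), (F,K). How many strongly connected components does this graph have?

3

{A, B, C, D, F, H, I, J, K} are all mutually reachable — one SCC of size 9.
{E} is an SCC by itself.
{G} is an SCC by itself.
That gives 3 strongly connected components.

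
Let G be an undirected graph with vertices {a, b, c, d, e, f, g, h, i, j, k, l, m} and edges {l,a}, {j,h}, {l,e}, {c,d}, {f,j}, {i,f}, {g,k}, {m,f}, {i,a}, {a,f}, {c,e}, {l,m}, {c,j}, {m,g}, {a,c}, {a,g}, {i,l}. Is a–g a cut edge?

After removing a–g, the path a-l-m-g still connects them, so the edge is not a bridge.

No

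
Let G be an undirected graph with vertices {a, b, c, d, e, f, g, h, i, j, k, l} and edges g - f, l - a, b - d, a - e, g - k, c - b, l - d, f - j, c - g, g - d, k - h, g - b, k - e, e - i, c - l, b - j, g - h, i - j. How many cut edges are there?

0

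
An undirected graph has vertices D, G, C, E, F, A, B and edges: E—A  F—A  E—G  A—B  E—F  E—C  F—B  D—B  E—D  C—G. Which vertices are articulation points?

Removing E increases the component count from 1 to 2, so E is a cut vertex.
By contrast removing B leaves 1 component; it is not a cut vertex. No other vertex is a cut vertex either.

E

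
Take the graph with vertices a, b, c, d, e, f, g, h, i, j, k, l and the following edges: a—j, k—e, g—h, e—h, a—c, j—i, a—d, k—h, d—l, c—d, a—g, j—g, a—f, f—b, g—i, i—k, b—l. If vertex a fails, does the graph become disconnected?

Yes

Deleting a raises the number of components from 1 to 2, so a is a cut vertex.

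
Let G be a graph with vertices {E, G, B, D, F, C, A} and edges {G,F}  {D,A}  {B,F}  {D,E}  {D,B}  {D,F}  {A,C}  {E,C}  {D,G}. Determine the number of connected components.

Starting from A we can reach A, B, C, D, E, F, G. That is one component of size 7.
Total: 1 component.

1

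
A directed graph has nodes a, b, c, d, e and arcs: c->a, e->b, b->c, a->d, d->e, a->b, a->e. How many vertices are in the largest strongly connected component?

{a, b, c, d, e} are all mutually reachable — one SCC of size 5.
The largest has 5 vertices.

5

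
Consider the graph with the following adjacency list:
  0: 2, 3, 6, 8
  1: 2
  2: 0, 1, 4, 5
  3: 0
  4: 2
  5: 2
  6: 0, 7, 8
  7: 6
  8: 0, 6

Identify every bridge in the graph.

The edges on the cycle 0-6-8-0 are not bridges since each lies on that cycle.
But removing 6-7 disconnects 6 from 7; removing 2-5 disconnects 2 from 5; removing 0-2 disconnects 0 from 2; removing 2-1 disconnects 2 from 1 — these are bridges.
In total 6 edges are bridges.

0-2, 0-3, 1-2, 2-4, 2-5, 6-7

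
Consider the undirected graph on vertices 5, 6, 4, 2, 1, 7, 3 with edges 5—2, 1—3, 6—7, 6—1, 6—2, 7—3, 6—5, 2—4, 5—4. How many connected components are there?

1

Starting from 1 we can reach 1, 2, 3, 4, 5, 6, 7. That is one component of size 7.
Total: 1 component.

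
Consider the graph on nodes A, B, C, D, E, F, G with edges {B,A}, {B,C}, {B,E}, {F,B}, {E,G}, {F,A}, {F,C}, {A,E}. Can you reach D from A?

No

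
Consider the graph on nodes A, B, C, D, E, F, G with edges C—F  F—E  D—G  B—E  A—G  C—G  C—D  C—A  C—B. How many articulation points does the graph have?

Removing C increases the component count from 1 to 2, so C is a cut vertex.
By contrast removing G leaves 1 component; it is not a cut vertex. No other vertex is a cut vertex either.

1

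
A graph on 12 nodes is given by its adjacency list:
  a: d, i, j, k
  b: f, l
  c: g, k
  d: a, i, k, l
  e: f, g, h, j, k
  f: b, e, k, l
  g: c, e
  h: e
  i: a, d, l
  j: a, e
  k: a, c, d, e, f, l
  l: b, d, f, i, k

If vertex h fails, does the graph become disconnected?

No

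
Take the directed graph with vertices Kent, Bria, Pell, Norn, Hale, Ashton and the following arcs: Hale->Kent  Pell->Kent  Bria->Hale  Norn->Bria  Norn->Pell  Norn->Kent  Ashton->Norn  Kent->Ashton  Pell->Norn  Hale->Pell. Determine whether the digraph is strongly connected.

From Ashton we can reach every vertex (Bria, Hale, Kent, Norn, Pell, Ashton), and every vertex can reach Ashton (Bria, Hale, Kent, Norn, Pell, Ashton). So the whole graph is one strongly connected component.

Yes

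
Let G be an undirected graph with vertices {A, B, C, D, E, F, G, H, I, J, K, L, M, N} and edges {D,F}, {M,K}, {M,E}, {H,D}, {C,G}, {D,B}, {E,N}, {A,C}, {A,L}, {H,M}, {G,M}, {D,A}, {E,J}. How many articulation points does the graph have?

4

Removing A increases the component count from 2 to 3, so A is a cut vertex.
Removing D increases the component count from 2 to 4, so D is a cut vertex.
Removing E increases the component count from 2 to 4, so E is a cut vertex.
Likewise M is a cut vertex.
By contrast removing H leaves 2 components; it is not a cut vertex. No other vertex is a cut vertex either.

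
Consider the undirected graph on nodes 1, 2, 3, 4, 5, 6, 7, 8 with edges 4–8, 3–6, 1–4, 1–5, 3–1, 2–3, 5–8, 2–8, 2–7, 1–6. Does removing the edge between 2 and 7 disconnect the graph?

Yes

Removing 2–7 leaves no path between 2 and 7: the component count goes from 1 to 2. So it is a bridge.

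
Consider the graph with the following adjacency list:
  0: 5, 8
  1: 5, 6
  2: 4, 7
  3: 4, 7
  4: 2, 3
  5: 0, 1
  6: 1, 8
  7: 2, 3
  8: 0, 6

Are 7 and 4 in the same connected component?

Yes

From 7 we can reach 2, 3, 4, 7, which includes 4.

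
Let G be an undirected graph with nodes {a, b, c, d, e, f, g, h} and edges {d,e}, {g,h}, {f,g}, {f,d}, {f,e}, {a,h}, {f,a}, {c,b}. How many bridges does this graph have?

1

The edges on the cycle f-d-e-f are not bridges since each lies on that cycle.
But removing c-b disconnects c from b — this is a bridge.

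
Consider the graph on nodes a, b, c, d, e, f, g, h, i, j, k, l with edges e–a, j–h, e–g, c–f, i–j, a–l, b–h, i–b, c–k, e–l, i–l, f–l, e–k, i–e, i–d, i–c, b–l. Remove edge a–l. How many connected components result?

1

a and l are still connected via a-e-l, so the component count stays at 1.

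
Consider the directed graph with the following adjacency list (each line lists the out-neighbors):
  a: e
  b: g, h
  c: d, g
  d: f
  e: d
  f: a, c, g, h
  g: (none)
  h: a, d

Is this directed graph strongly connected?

No

There is no directed path from d to b, so the graph is not strongly connected.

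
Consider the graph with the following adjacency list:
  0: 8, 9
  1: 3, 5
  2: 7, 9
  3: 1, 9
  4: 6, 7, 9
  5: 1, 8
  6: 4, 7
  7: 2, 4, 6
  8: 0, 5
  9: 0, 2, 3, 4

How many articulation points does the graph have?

Removing 9 increases the component count from 1 to 2, so 9 is a cut vertex.
By contrast removing 4 leaves 1 component; it is not a cut vertex. No other vertex is a cut vertex either.

1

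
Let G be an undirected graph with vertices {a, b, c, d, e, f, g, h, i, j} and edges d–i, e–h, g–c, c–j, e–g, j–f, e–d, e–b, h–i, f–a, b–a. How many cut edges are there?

0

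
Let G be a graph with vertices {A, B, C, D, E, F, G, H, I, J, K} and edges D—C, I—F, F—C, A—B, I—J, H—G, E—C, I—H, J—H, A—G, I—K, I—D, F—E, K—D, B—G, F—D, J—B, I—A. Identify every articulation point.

Removing I increases the component count from 1 to 2, so I is a cut vertex.
By contrast removing F leaves 1 component; it is not a cut vertex. No other vertex is a cut vertex either.

I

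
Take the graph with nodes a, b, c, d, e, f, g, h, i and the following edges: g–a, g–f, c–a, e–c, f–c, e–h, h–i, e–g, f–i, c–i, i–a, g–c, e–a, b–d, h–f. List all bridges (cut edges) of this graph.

b-d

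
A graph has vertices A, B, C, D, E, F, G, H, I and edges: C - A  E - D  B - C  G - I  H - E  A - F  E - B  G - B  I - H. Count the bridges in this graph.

4

The edges on the cycle G-I-H-E-B-G are not bridges since each lies on that cycle.
But removing B - C disconnects B from C; removing C - A disconnects C from A; removing F - A disconnects F from A; removing E - D disconnects E from D — these are bridges.
That makes 4 bridges.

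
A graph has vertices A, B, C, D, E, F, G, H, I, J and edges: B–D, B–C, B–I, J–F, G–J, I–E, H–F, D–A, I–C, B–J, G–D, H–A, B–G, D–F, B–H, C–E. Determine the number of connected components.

Starting from A we can reach A, B, C, D, E, F, G, H, I, J. That is one component of size 10.
Total: 1 component.

1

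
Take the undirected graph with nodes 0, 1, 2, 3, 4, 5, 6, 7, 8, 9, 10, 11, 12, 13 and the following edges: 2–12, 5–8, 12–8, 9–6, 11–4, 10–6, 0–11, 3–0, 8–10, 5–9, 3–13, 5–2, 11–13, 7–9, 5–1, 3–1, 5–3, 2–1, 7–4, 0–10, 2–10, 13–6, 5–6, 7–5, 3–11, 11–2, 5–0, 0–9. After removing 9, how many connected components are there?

1

With 9 gone, the remaining components are: {0, 1, 2, 3, 4, 5, 6, 7, 8, 10, 11, 12, 13}.
That is 1 component.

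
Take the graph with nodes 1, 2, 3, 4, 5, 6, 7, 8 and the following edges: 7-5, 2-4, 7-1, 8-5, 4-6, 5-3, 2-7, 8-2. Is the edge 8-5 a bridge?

After removing 8-5, the path 8-2-7-5 still connects them, so the edge is not a bridge.

No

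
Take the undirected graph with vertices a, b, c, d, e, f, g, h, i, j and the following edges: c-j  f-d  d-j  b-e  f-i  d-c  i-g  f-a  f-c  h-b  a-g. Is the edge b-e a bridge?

Yes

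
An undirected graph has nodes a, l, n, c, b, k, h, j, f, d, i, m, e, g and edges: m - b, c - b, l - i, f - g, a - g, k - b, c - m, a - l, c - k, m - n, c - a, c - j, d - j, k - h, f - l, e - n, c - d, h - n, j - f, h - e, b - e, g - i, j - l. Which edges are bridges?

none

The edges on the cycle c-d-j-c are not bridges since each lies on that cycle.
Every edge lies on some cycle, so there are no bridges.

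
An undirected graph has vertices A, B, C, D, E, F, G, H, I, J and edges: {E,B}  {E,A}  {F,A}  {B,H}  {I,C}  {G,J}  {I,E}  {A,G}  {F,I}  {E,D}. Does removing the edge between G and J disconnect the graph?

Yes

Removing G - J leaves no path between G and J: the component count goes from 1 to 2. So it is a bridge.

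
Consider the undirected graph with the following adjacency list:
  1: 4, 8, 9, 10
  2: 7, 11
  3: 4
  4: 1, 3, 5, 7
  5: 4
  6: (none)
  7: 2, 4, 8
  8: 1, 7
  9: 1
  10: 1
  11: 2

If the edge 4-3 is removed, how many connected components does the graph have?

3

Before removal there are 2 components.
4-3 is a bridge — removing it separates 4's side from 3's side.
After removal: 3 components.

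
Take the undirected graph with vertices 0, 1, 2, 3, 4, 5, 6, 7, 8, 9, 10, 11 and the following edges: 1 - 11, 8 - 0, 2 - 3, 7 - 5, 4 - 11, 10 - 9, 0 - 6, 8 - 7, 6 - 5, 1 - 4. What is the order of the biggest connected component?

5

Starting from 9 we can reach 9, 10. That is one component of size 2.
Starting from 2 we can reach 2, 3. That is one component of size 2.
Starting from 1 we can reach 1, 4, 11. That is one component of size 3.
Starting from 0 we can reach 0, 5, 6, 7, 8. That is one component of size 5.
The largest has 5 vertices.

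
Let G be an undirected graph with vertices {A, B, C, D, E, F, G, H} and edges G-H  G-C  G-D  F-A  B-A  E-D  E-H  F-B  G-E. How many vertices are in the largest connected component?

5

Starting from A we can reach A, B, F. That is one component of size 3.
Starting from C we can reach C, D, E, G, H. That is one component of size 5.
The largest has 5 vertices.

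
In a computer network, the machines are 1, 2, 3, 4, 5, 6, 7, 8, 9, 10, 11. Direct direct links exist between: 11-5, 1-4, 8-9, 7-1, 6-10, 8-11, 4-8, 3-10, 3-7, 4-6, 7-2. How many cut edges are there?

5

The edges on the cycle 3-7-1-4-6-10-3 are not bridges since each lies on that cycle.
But removing 11-8 disconnects 11 from 8; removing 11-5 disconnects 11 from 5; removing 8-9 disconnects 8 from 9; removing 4-8 disconnects 4 from 8 — these are bridges.
In total 5 edges are bridges.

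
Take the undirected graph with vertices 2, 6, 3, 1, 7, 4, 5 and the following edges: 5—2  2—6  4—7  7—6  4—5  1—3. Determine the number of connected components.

Starting from 1 we can reach 1, 3. That is one component of size 2.
Starting from 2 we can reach 2, 4, 5, 6, 7. That is one component of size 5.
Total: 2 components.

2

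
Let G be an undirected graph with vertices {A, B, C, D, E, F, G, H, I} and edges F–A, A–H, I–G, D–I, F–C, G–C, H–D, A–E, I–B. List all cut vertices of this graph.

Removing A increases the component count from 1 to 2, so A is a cut vertex.
Removing I increases the component count from 1 to 2, so I is a cut vertex.
By contrast removing H leaves 1 component; it is not a cut vertex. No other vertex is a cut vertex either.

A, I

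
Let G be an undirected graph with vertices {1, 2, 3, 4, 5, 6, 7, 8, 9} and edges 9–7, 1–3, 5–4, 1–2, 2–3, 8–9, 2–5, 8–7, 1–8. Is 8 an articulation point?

Deleting 8 raises the number of components from 2 to 3, so 8 is a cut vertex.

Yes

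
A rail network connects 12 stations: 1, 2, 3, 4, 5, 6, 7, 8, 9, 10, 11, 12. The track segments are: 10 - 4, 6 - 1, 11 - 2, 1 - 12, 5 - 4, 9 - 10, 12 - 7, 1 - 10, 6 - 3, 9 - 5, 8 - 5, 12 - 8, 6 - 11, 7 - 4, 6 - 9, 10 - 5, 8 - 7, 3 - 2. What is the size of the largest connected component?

Starting from 1 we can reach 1, 2, 3, 4, 5, 6, 7, 8, 9, 10, 11, 12. That is one component of size 12.
The largest has 12 vertices.

12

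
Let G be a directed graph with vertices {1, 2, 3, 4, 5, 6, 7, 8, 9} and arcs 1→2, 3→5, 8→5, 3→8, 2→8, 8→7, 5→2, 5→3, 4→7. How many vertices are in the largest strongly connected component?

4

{2, 3, 5, 8} are all mutually reachable — one SCC of size 4.
{7} is an SCC by itself.
{9} is an SCC by itself.
{1} is an SCC by itself.
{6} is an SCC by itself.
(and 1 more singleton SCC)
The largest has 4 vertices.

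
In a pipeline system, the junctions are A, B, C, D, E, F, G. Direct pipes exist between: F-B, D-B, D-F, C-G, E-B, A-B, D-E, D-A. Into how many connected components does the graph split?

2

Starting from C we can reach C, G. That is one component of size 2.
Starting from A we can reach A, B, D, E, F. That is one component of size 5.
Total: 2 components.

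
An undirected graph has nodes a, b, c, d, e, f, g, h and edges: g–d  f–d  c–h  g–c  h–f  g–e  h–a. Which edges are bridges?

a-h, e-g

The edges on the cycle g-c-h-f-d-g are not bridges since each lies on that cycle.
But removing h–a disconnects h from a; removing g–e disconnects g from e — these are bridges.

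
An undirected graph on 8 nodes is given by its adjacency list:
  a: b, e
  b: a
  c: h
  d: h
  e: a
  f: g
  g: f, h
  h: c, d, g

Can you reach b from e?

From e we can reach a, b, e, which includes b.

Yes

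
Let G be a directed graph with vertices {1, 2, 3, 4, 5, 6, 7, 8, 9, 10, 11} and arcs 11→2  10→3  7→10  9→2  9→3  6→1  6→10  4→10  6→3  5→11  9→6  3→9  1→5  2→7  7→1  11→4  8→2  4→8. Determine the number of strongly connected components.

1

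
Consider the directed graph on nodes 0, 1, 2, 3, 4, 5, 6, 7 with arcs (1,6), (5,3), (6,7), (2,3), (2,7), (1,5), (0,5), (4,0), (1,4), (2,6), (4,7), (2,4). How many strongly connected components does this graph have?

8

{4} is an SCC by itself.
{1} is an SCC by itself.
{6} is an SCC by itself.
{5} is an SCC by itself.
{2} is an SCC by itself.
(and 3 more singleton SCCs)
That gives 8 strongly connected components.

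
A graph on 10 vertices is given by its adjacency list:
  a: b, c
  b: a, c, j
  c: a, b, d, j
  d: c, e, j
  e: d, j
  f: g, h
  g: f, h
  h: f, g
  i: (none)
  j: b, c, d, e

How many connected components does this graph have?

i is isolated — a component by itself.
Starting from f we can reach f, g, h. That is one component of size 3.
Starting from a we can reach a, b, c, d, e, j. That is one component of size 6.
Total: 3 components.

3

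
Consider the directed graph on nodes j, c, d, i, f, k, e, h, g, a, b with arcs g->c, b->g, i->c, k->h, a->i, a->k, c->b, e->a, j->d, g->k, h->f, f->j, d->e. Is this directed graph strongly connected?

Yes

From b we can reach every vertex (a, b, c, d, e, f, g, h, i, j, k), and every vertex can reach b (a, b, c, d, e, f, g, h, i, j, k). So the whole graph is one strongly connected component.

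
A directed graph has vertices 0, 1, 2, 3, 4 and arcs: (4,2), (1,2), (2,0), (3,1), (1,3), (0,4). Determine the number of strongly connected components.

2

{0, 2, 4} are all mutually reachable — one SCC of size 3.
{1, 3} are all mutually reachable — one SCC of size 2.
That gives 2 strongly connected components.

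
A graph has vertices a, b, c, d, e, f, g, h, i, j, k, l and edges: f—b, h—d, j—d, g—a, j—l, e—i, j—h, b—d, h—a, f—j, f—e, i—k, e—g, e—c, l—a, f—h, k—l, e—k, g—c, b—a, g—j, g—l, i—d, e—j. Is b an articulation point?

Deleting b leaves 1 component (was 1) (its neighbors a, d, f remain connected to each other), so b is not a cut vertex.

No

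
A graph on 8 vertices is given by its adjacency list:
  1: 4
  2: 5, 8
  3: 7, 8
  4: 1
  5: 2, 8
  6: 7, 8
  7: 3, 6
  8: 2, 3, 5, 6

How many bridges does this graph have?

1

The edges on the cycle 8-5-2-8 are not bridges since each lies on that cycle.
But removing 4-1 disconnects 4 from 1 — this is a bridge.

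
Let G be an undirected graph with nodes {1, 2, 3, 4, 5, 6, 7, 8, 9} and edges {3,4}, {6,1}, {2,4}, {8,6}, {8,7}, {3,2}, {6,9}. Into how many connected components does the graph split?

5 is isolated — a component by itself.
Starting from 2 we can reach 2, 3, 4. That is one component of size 3.
Starting from 1 we can reach 1, 6, 7, 8, 9. That is one component of size 5.
Total: 3 components.

3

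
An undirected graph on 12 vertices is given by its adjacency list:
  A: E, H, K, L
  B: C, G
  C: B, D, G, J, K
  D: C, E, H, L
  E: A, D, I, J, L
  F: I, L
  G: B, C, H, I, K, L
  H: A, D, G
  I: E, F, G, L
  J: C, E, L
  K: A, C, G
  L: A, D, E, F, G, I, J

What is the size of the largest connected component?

Starting from A we can reach A, B, C, D, E, F, G, H, I, J, K, L. That is one component of size 12.
The largest has 12 vertices.

12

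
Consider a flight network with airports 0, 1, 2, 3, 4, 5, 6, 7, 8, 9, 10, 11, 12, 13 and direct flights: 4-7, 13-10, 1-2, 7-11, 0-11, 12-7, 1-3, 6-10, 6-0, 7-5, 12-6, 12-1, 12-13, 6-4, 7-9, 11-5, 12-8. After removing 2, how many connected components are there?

1

With 2 gone, the remaining components are: {0, 1, 3, 4, 5, 6, 7, 8, 9, 10, 11, 12, 13}.
That is 1 component.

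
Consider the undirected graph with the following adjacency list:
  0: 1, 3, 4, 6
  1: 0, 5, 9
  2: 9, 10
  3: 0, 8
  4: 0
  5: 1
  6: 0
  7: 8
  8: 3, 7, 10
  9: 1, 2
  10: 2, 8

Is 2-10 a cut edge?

No

After removing 2-10, the path 2-9-1-0-3-8-10 still connects them, so the edge is not a bridge.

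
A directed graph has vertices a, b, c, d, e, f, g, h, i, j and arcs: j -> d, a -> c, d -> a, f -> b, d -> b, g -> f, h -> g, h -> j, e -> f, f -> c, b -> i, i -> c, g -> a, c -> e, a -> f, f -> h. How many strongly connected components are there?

1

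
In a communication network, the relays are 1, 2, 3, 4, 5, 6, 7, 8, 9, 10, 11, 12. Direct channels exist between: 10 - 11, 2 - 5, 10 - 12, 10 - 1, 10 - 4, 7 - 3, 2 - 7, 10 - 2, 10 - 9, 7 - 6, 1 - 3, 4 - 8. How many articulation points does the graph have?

Removing 2 increases the component count from 1 to 2, so 2 is a cut vertex.
Removing 4 increases the component count from 1 to 2, so 4 is a cut vertex.
Removing 7 increases the component count from 1 to 2, so 7 is a cut vertex.
Likewise 10 is a cut vertex.
By contrast removing 1 leaves 1 component; it is not a cut vertex. No other vertex is a cut vertex either.

4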